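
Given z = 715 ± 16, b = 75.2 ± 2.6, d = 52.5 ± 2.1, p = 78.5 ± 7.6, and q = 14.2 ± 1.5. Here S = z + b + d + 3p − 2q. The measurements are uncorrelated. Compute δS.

Each term contributes (cᵢ δxᵢ)² to (δS)²:
  (δz)² = 256;  (δb)² = 6.76;  (δd)² = 4.41;  (3·δp)² = 520;  (2·δq)² = 9.00
δS = √(796) = 28.2

28.2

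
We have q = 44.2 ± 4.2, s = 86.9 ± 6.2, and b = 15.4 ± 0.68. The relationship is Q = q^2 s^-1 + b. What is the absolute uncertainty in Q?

Let p = q^2·s^-1 = 22.5. δp/p = √((2·δq/q)² + (-1·δs/s)²) = √(0.0361 + 0.00509) = 0.203, so δp = 4.56.
Q = p + b: δQ = √(δp² + δb²) = √(20.8 + 0.462) = 4.61

4.61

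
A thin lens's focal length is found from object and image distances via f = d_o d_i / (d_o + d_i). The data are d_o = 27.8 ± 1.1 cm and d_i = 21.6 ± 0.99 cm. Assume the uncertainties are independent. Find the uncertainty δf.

∂f/∂d_o = (d_i/(d_o+d_i))² = 0.191;  ∂f/∂d_i = (d_o/(d_o+d_i))² = 0.317
δf = √((∂f/∂d_o · δd_o)² + (∂f/∂d_i · δd_i)²) = √(0.0442 + 0.0983) = 0.378 cm

0.378 cm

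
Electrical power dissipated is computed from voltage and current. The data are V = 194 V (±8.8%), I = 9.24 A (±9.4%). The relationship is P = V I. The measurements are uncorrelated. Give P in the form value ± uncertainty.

For a monomial P ∝ V, I, fractional errors add in quadrature:
  (1·δV/V)² = (1×0.0880)² = 0.00774;  (1·δI/I)² = (1×0.0940)² = 0.00884
δP/P = √(0.0166) = 0.129
P = 1790 W, so δP = 0.129 × 1790 = 231 W.

1790 ± 231 W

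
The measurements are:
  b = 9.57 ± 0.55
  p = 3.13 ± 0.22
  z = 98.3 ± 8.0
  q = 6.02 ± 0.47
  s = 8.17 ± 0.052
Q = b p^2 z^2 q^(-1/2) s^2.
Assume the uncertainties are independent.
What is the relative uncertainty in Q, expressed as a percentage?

22.6%

Relative error in a monomial: (δQ/Q)² = Σ (nᵢ · δxᵢ/xᵢ)².
  (1·δb/b)² = (1×0.0575)² = 0.00330;  (2·δp/p)² = (2×0.0703)² = 0.0198;  (2·δz/z)² = (2×0.0814)² = 0.0265;  (−½·δq/q)² = (-0.5×0.0781)² = 0.00152;  (2·δs/s)² = (2×0.00636)² = 0.000162
δQ/Q = √(0.0512) = 0.226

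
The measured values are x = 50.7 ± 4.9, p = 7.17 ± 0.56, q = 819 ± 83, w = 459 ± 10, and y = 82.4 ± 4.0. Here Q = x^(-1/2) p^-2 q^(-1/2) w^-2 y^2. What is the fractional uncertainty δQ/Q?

Products/powers → add relative errors in quadrature, weighted by exponent:
  (−½·δx/x)² = (-0.5×0.0966)² = 0.00234;  (-2·δp/p)² = (-2×0.0781)² = 0.0244;  (−½·δq/q)² = (-0.5×0.101)² = 0.00257;  (-2·δw/w)² = (-2×0.0218)² = 0.00190;  (2·δy/y)² = (2×0.0485)² = 0.00943
δQ/Q = √(0.0406) = 0.202

0.202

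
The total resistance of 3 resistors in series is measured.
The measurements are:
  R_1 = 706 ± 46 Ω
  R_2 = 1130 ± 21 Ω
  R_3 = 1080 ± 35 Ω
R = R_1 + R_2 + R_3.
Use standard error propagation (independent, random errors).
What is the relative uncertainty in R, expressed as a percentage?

2.11%

Each term contributes (cᵢ δxᵢ)² to (δR)²:
  (δR_1)² = 2120;  (δR_2)² = 441;  (δR_3)² = 1220
δR = √(3780) = 61.5 Ω
R = 2920 Ω, so δR/R = 61.5/2920 = 0.0211.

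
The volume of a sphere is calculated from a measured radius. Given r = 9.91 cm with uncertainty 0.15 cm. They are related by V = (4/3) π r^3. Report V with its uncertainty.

4080 ± 185 cm^3

For a monomial V ∝ r^3, fractional errors add in quadrature:
  (3·δr/r)² = (3×0.0151)² = 0.00206
δV/V = √(0.00206) = 0.0454
V = 4080 cm^3, so δV = 0.0454 × 4080 = 185 cm^3.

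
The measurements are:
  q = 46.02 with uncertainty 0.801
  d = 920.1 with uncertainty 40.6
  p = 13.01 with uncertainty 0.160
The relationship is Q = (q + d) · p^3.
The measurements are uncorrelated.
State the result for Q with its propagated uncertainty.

Let u = q + d = 966.1. δu = √(δq² + δd²) = √(0.642 + 1650) = 40.6, so δu/u = 0.0420.
Q is then a monomial in u, p:
δQ/Q = √((δu/u)² + (3·δp/p)²) = √(0.00177 + 0.00136) = 0.0559
Q = 2.127e+06, so δQ = 0.0559 × 2.127e+06 = 1.19e+05.

(2.127 ± 0.119) × 10^6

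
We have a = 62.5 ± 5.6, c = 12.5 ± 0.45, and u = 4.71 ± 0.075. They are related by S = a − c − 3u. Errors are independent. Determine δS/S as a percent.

Sums and differences: (δS)² = Σ (cᵢ δxᵢ)².
  (δa)² = 31.4;  (δc)² = 0.203;  (3·δu)² = 0.0506
δS = √(31.6) = 5.62
S = 35.9, so δS/S = 5.62/35.9 = 0.157.

15.7%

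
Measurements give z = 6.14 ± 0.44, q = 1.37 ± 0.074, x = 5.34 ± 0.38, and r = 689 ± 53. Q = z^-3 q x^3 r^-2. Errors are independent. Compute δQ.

6.53e-07

For a monomial Q ∝ z^-3, q, x^3, r^-2, fractional errors add in quadrature:
  (-3·δz/z)² = (-3×0.0717)² = 0.0462;  (1·δq/q)² = (1×0.0540)² = 0.00292;  (3·δx/x)² = (3×0.0712)² = 0.0456;  (-2·δr/r)² = (-2×0.0769)² = 0.0237
δQ/Q = √(0.118) = 0.344
Q = 1.9e-06, so δQ = 0.344 × 1.9e-06 = 6.53e-07.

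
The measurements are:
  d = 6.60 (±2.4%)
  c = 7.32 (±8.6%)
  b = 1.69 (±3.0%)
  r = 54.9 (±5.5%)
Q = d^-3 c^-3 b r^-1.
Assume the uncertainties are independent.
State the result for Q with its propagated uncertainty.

(2.73 ± 0.751) × 10^-7

Relative error in a monomial: (δQ/Q)² = Σ (nᵢ · δxᵢ/xᵢ)².
  (-3·δd/d)² = (-3×0.0240)² = 0.00518;  (-3·δc/c)² = (-3×0.0860)² = 0.0666;  (1·δb/b)² = (1×0.0300)² = 0.000900;  (-1·δr/r)² = (-1×0.0550)² = 0.00302
δQ/Q = √(0.0757) = 0.275
Q = 2.73e-07, so δQ = 0.275 × 2.73e-07 = 7.51e-08.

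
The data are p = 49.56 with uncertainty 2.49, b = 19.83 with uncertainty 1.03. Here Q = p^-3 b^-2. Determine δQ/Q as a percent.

18.3%

Relative error in a monomial: (δQ/Q)² = Σ (nᵢ · δxᵢ/xᵢ)².
  (-3·δp/p)² = (-3×0.0502)² = 0.0227;  (-2·δb/b)² = (-2×0.0519)² = 0.0108
δQ/Q = √(0.0335) = 0.183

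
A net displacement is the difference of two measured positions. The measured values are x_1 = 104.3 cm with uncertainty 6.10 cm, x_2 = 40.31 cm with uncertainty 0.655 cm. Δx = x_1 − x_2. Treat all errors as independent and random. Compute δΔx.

Absolute uncertainties add in quadrature for a linear combination:
  (δx_1)² = 37.2;  (δx_2)² = 0.429
δΔx = √(37.6) = 6.14 cm

6.14 cm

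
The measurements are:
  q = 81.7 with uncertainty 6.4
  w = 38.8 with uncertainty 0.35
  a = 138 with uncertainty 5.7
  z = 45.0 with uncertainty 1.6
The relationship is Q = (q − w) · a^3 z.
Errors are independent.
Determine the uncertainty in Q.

Let u = q − w = 42.9. δu = √(δq² + δw²) = √(41.0 + 0.122) = 6.41, so δu/u = 0.149.
Q is then a monomial in u, a, z:
δQ/Q = √((δu/u)² + (3·δa/a)² + (1·δz/z)²) = √(0.0223 + 0.0154 + 0.00126) = 0.197
Q = 5.07e+09, so δQ = 0.197 × 5.07e+09 = 1e+09.

1e+09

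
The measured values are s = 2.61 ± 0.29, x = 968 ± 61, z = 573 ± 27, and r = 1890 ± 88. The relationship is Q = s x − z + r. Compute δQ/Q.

Let p = s·x = 2530. δp/p = √((1·δs/s)² + (1·δx/x)²) = √(0.0123 + 0.00397) = 0.128, so δp = 323.
Q = p − z + r: δQ = √(δp² + δz² + δr²) = √(1.04e+05 + 729 + 7740) = 336
Q = 3840, so δQ/Q = 336/3840 = 0.0873.

0.0873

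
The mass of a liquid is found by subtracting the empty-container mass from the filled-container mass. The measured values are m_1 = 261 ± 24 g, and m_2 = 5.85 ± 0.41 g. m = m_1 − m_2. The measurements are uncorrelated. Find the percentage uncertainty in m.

9.41%

m is a linear combination, so absolute uncertainties add in quadrature:
  (δm_1)² = 576;  (δm_2)² = 0.168
δm = √(576) = 24.0 g
m = 255 g, so δm/m = 24.0/255 = 0.0941.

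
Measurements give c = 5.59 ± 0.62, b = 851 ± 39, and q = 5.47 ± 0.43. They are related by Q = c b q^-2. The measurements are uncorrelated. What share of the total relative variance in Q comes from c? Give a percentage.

(δQ/Q)² = (1·δc/c)² + (1·δb/b)² + (-2·δq/q)²
  c term: (1×0.111)² = 0.0123
  b term: (1×0.0458)² = 0.00210
  q term: (-2×0.0786)² = 0.0247
Total = 0.0391. Share from c = 0.0123/0.0391 = 0.314.

31.4%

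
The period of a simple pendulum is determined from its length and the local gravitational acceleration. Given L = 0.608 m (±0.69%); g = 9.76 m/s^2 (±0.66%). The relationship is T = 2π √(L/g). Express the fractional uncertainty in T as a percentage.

0.477%

Products/powers → add relative errors in quadrature, weighted by exponent:
  (½·δL/L)² = (0.5×0.00690)² = 1.19e-05;  (−½·δg/g)² = (-0.5×0.00660)² = 1.09e-05
δT/T = √(2.28e-05) = 0.00477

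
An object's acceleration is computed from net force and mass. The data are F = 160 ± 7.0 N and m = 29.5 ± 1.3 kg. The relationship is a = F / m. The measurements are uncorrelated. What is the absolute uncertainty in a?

a is a product of powers, so relative uncertainties combine in quadrature:
  (1·δF/F)² = (1×0.0437)² = 0.00191;  (-1·δm/m)² = (-1×0.0441)² = 0.00194
δa/a = √(0.00386) = 0.0621
a = 5.42 m/s^2, so δa = 0.0621 × 5.42 = 0.337 m/s^2.

0.337 m/s^2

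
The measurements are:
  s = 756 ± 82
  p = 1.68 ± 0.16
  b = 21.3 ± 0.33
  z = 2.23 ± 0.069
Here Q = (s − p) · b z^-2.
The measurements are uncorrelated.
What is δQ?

407

Let u = s − p = 754. δu = √(δs² + δp²) = √(6720 + 0.0256) = 82.0, so δu/u = 0.109.
Q is then a monomial in u, b, z:
δQ/Q = √((δu/u)² + (1·δb/b)² + (-2·δz/z)²) = √(0.0118 + 0.000240 + 0.00383) = 0.126
Q = 3230, so δQ = 0.126 × 3230 = 407.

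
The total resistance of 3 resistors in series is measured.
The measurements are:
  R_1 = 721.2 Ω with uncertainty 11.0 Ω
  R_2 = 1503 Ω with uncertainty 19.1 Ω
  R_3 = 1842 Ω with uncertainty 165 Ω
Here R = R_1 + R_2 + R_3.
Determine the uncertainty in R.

Each term contributes (cᵢ δxᵢ)² to (δR)²:
  (δR_1)² = 121;  (δR_2)² = 365;  (δR_3)² = 27200
δR = √(27700) = 166 Ω

166 Ω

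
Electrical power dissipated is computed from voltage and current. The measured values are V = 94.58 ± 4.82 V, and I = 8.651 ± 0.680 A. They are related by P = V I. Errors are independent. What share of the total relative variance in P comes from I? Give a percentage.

70.4%

(δP/P)² = (1·δV/V)² + (1·δI/I)²
  V term: (1×0.0510)² = 0.00260
  I term: (1×0.0786)² = 0.00618
Total = 0.00878. Share from I = 0.00618/0.00878 = 0.704.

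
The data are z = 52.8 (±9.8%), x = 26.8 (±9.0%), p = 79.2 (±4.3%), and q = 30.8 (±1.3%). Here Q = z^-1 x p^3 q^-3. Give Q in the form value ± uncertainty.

8.63 ± 1.63

For a monomial Q ∝ z^-1, x, p^3, q^-3, fractional errors add in quadrature:
  (-1·δz/z)² = (-1×0.0980)² = 0.00960;  (1·δx/x)² = (1×0.0900)² = 0.00810;  (3·δp/p)² = (3×0.0430)² = 0.0166;  (-3·δq/q)² = (-3×0.0130)² = 0.00152
δQ/Q = √(0.0359) = 0.189
Q = 8.63, so δQ = 0.189 × 8.63 = 1.63.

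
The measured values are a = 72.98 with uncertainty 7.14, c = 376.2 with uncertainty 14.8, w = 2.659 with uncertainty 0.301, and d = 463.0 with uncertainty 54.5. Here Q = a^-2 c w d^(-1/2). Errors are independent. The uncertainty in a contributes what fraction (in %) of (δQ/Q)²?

68.2%

(δQ/Q)² = (-2·δa/a)² + (1·δc/c)² + (1·δw/w)² + (−½·δd/d)²
  a term: (-2×0.0978)² = 0.0383
  c term: (1×0.0393)² = 0.00155
  w term: (1×0.113)² = 0.0128
  d term: (-0.5×0.118)² = 0.00346
Total = 0.0561. Share from a = 0.0383/0.0561 = 0.682.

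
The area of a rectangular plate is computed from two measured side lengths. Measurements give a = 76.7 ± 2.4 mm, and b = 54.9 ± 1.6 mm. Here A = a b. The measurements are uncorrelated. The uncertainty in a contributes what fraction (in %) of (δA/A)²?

53.5%

(δA/A)² = (1·δa/a)² + (1·δb/b)²
  a term: (1×0.0313)² = 0.000979
  b term: (1×0.0291)² = 0.000849
Total = 0.00183. Share from a = 0.000979/0.00183 = 0.535.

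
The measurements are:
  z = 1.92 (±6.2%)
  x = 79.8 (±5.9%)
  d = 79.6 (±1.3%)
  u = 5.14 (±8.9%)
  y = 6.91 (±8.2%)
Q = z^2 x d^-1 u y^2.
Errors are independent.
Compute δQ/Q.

For a monomial Q ∝ z^2, x, d^-1, u, y^2, fractional errors add in quadrature:
  (2·δz/z)² = (2×0.0620)² = 0.0154;  (1·δx/x)² = (1×0.0590)² = 0.00348;  (-1·δd/d)² = (-1×0.0130)² = 0.000169;  (1·δu/u)² = (1×0.0890)² = 0.00792;  (2·δy/y)² = (2×0.0820)² = 0.0269
δQ/Q = √(0.0538) = 0.232

0.232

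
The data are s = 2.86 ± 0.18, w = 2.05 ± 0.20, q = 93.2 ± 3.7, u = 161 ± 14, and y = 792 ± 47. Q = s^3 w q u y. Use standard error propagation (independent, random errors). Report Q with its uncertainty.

Products/powers → add relative errors in quadrature, weighted by exponent:
  (3·δs/s)² = (3×0.0629)² = 0.0356;  (1·δw/w)² = (1×0.0976)² = 0.00952;  (1·δq/q)² = (1×0.0397)² = 0.00158;  (1·δu/u)² = (1×0.0870)² = 0.00756;  (1·δy/y)² = (1×0.0593)² = 0.00352
δQ/Q = √(0.0578) = 0.240
Q = 5.7e+08, so δQ = 0.240 × 5.7e+08 = 1.37e+08.

(5.70 ± 1.37) × 10^8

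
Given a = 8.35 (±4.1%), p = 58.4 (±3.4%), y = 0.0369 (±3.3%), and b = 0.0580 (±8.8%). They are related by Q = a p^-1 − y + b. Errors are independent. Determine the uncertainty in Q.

0.00925

Let w = a·p^-1 = 0.143. δw/w = √((1·δa/a)² + (-1·δp/p)²) = √(0.00168 + 0.00116) = 0.0533, so δw = 0.00762.
Q = w − y + b: δQ = √(δw² + δy² + δb²) = √(5.8e-05 + 1.48e-06 + 2.61e-05) = 0.00925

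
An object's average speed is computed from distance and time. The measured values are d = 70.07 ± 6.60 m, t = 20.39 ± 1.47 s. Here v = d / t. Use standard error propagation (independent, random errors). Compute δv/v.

For a monomial v ∝ d, t^-1, fractional errors add in quadrature:
  (1·δd/d)² = (1×0.0942)² = 0.00887;  (-1·δt/t)² = (-1×0.0721)² = 0.00520
δv/v = √(0.0141) = 0.119

0.119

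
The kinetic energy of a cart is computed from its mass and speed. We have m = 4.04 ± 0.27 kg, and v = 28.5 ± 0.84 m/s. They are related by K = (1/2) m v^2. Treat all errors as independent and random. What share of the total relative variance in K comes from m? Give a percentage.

56.2%

(δK/K)² = (1·δm/m)² + (2·δv/v)²
  m term: (1×0.0668)² = 0.00447
  v term: (2×0.0295)² = 0.00347
Total = 0.00794. Share from m = 0.00447/0.00794 = 0.562.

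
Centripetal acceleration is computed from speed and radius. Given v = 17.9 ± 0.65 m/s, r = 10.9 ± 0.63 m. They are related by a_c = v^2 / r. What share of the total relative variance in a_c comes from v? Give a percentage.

61.2%

(δa_c/a_c)² = (2·δv/v)² + (-1·δr/r)²
  v term: (2×0.0363)² = 0.00527
  r term: (-1×0.0578)² = 0.00334
Total = 0.00862. Share from v = 0.00527/0.00862 = 0.612.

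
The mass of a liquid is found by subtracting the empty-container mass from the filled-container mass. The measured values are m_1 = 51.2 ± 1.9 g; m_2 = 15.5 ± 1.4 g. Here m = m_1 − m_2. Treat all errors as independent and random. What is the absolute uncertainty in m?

2.36 g

m is a linear combination, so absolute uncertainties add in quadrature:
  (δm_1)² = 3.61;  (δm_2)² = 1.96
δm = √(5.57) = 2.36 g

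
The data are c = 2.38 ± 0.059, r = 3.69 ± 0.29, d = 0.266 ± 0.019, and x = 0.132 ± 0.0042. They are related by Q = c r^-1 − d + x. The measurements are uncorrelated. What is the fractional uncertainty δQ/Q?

Let p = c·r^-1 = 0.645. δp/p = √((1·δc/c)² + (-1·δr/r)²) = √(0.000615 + 0.00618) = 0.0824, so δp = 0.0532.
Q = p − d + x: δQ = √(δp² + δd² + δx²) = √(0.00283 + 0.000361 + 1.76e-05) = 0.0566
Q = 0.511, so δQ/Q = 0.0566/0.511 = 0.111.

0.111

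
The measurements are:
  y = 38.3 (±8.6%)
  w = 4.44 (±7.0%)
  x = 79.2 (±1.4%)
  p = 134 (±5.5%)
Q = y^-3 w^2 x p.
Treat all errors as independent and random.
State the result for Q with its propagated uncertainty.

3.72 ± 1.11

Each factor contributes (exponent × relative error)² to (δQ/Q)²:
  (-3·δy/y)² = (-3×0.0860)² = 0.0666;  (2·δw/w)² = (2×0.0700)² = 0.0196;  (1·δx/x)² = (1×0.0140)² = 0.000196;  (1·δp/p)² = (1×0.0550)² = 0.00302
δQ/Q = √(0.0894) = 0.299
Q = 3.72, so δQ = 0.299 × 3.72 = 1.11.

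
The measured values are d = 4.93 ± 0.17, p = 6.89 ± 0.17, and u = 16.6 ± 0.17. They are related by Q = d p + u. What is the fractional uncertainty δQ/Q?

0.0287

Let w = d·p = 34.0. δw/w = √((1·δd/d)² + (1·δp/p)²) = √(0.00119 + 0.000609) = 0.0424, so δw = 1.44.
Q = w + u: δQ = √(δw² + δu²) = √(2.07 + 0.0289) = 1.45
Q = 50.6, so δQ/Q = 1.45/50.6 = 0.0287.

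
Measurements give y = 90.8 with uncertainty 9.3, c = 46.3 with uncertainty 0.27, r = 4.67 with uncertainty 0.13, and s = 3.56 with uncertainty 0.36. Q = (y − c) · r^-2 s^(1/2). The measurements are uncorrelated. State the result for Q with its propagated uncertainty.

Let u = y − c = 44.5. δu = √(δy² + δc²) = √(86.5 + 0.0729) = 9.30, so δu/u = 0.209.
Q is then a monomial in u, r, s:
δQ/Q = √((δu/u)² + (-2·δr/r)² + (½·δs/s)²) = √(0.0437 + 0.00310 + 0.00256) = 0.222
Q = 3.85, so δQ = 0.222 × 3.85 = 0.855.

3.85 ± 0.855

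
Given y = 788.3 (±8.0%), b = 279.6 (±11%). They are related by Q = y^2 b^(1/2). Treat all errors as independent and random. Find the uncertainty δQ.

1.76e+06

Products/powers → add relative errors in quadrature, weighted by exponent:
  (2·δy/y)² = (2×0.0800)² = 0.0256;  (½·δb/b)² = (0.5×0.110)² = 0.00302
δQ/Q = √(0.0286) = 0.169
Q = 1.039e+07, so δQ = 0.169 × 1.039e+07 = 1.76e+06.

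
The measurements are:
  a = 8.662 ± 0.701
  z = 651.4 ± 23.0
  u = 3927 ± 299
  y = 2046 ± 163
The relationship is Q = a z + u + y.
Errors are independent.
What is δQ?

Let p = a·z = 5642. δp/p = √((1·δa/a)² + (1·δz/z)²) = √(0.00655 + 0.00125) = 0.0883, so δp = 498.
Q = p + u + y: δQ = √(δp² + δu² + δy²) = √(2.48e+05 + 89400 + 26600) = 603

603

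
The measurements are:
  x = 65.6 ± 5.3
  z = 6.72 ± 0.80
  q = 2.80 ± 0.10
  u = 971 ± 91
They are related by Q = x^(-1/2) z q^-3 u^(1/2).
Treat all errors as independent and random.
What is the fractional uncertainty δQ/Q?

0.172

For a monomial Q ∝ x^(-1/2), z, q^-3, u^(1/2), fractional errors add in quadrature:
  (−½·δx/x)² = (-0.5×0.0808)² = 0.00163;  (1·δz/z)² = (1×0.119)² = 0.0142;  (-3·δq/q)² = (-3×0.0357)² = 0.0115;  (½·δu/u)² = (0.5×0.0937)² = 0.00220
δQ/Q = √(0.0295) = 0.172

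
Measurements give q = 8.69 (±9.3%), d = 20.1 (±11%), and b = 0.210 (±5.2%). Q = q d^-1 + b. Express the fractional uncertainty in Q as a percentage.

9.84%

Let p = q·d^-1 = 0.432. δp/p = √((1·δq/q)² + (-1·δd/d)²) = √(0.00865 + 0.0121) = 0.144, so δp = 0.0623.
Q = p + b: δQ = √(δp² + δb²) = √(0.00388 + 0.000119) = 0.0632
Q = 0.642, so δQ/Q = 0.0632/0.642 = 0.0984.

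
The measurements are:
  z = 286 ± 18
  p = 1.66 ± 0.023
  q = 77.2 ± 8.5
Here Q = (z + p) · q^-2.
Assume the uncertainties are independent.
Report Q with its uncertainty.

0.0483 ± 0.0110

Let u = z + p = 288. δu = √(δz² + δp²) = √(324 + 0.000529) = 18.0, so δu/u = 0.0626.
Q is then a monomial in u, q:
δQ/Q = √((δu/u)² + (-2·δq/q)²) = √(0.00392 + 0.0485) = 0.229
Q = 0.0483, so δQ = 0.229 × 0.0483 = 0.0110.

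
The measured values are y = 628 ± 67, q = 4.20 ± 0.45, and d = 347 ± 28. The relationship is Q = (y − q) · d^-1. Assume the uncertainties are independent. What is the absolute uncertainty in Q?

0.242

Let u = y − q = 624. δu = √(δy² + δq²) = √(4490 + 0.203) = 67.0, so δu/u = 0.107.
Q is then a monomial in u, d:
δQ/Q = √((δu/u)² + (-1·δd/d)²) = √(0.0115 + 0.00651) = 0.134
Q = 1.80, so δQ = 0.134 × 1.80 = 0.242.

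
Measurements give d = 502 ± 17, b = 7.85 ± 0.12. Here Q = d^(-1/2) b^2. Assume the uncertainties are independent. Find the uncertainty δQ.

0.0961

Q is a product of powers, so relative uncertainties combine in quadrature:
  (−½·δd/d)² = (-0.5×0.0339)² = 0.000287;  (2·δb/b)² = (2×0.0153)² = 0.000935
δQ/Q = √(0.00122) = 0.0349
Q = 2.75, so δQ = 0.0349 × 2.75 = 0.0961.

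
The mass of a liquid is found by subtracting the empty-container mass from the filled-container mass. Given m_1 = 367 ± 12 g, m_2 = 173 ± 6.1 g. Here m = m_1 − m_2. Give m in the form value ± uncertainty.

194 ± 13.5 g

For a sum/difference, combine absolute errors in quadrature:
  (δm_1)² = 144;  (δm_2)² = 37.2
δm = √(181) = 13.5 g
m = 194 g.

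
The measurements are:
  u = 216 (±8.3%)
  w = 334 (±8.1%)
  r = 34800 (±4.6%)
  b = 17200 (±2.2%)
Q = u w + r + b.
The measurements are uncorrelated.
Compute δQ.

Let p = u·w = 72100. δp/p = √((1·δu/u)² + (1·δw/w)²) = √(0.00689 + 0.00656) = 0.116, so δp = 8370.
Q = p + r + b: δQ = √(δp² + δr² + δb²) = √(7e+07 + 2.56e+06 + 1.43e+05) = 8530

8530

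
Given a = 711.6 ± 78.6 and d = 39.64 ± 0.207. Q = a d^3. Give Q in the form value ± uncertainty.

Relative error in a monomial: (δQ/Q)² = Σ (nᵢ · δxᵢ/xᵢ)².
  (1·δa/a)² = (1×0.110)² = 0.0122;  (3·δd/d)² = (3×0.00522)² = 0.000245
δQ/Q = √(0.0124) = 0.112
Q = 4.432e+07, so δQ = 0.112 × 4.432e+07 = 4.94e+06.

(4.432 ± 0.494) × 10^7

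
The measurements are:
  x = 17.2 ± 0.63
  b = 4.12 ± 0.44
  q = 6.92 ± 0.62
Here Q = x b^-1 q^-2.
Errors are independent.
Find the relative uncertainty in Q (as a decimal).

Each factor contributes (exponent × relative error)² to (δQ/Q)²:
  (1·δx/x)² = (1×0.0366)² = 0.00134;  (-1·δb/b)² = (-1×0.107)² = 0.0114;  (-2·δq/q)² = (-2×0.0896)² = 0.0321
δQ/Q = √(0.0449) = 0.212

0.212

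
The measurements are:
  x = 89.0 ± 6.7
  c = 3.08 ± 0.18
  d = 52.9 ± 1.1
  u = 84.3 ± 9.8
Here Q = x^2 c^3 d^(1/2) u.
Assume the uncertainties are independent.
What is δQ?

Relative error in a monomial: (δQ/Q)² = Σ (nᵢ · δxᵢ/xᵢ)².
  (2·δx/x)² = (2×0.0753)² = 0.0227;  (3·δc/c)² = (3×0.0584)² = 0.0307;  (½·δd/d)² = (0.5×0.0208)² = 0.000108;  (1·δu/u)² = (1×0.116)² = 0.0135
δQ/Q = √(0.0670) = 0.259
Q = 1.42e+08, so δQ = 0.259 × 1.42e+08 = 3.67e+07.

3.67e+07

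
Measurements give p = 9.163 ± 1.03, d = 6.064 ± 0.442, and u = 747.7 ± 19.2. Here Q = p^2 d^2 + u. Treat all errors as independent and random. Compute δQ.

827

Let w = p^2·d^2 = 3087. δw/w = √((2·δp/p)² + (2·δd/d)²) = √(0.0505 + 0.0213) = 0.268, so δw = 827.
Q = w + u: δQ = √(δw² + δu²) = √(6.84e+05 + 369) = 827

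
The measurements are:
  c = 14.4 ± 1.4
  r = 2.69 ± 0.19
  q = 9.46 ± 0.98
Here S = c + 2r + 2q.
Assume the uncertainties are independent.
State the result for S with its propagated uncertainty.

38.7 ± 2.44

Each term contributes (cᵢ δxᵢ)² to (δS)²:
  (δc)² = 1.96;  (2·δr)² = 0.144;  (2·δq)² = 3.84
δS = √(5.95) = 2.44
S = 38.7.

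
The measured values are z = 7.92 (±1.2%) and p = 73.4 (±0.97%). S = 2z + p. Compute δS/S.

Sums and differences: (δS)² = Σ (cᵢ δxᵢ)².
  (2·δz)² = 0.0361;  (δp)² = 0.507
δS = √(0.543) = 0.737
S = 89.2, so δS/S = 0.737/89.2 = 0.00826.

0.00826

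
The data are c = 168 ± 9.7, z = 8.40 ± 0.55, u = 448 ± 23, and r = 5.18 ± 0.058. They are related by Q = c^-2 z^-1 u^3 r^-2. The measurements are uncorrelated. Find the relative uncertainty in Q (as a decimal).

Since Q is a product/quotient, work with relative uncertainties:
  (-2·δc/c)² = (-2×0.0577)² = 0.0133;  (-1·δz/z)² = (-1×0.0655)² = 0.00429;  (3·δu/u)² = (3×0.0513)² = 0.0237;  (-2·δr/r)² = (-2×0.0112)² = 0.000501
δQ/Q = √(0.0418) = 0.205

0.205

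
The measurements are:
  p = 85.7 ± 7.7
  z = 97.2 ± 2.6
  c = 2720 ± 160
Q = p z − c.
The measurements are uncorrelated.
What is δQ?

Let w = p·z = 8330. δw/w = √((1·δp/p)² + (1·δz/z)²) = √(0.00807 + 0.000716) = 0.0937, so δw = 781.
Q = w − c: δQ = √(δw² + δc²) = √(6.1e+05 + 25600) = 797

797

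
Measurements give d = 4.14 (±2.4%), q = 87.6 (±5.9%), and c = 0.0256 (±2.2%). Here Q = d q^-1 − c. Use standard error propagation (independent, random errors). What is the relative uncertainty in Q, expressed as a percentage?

14.1%

Let p = d·q^-1 = 0.0473. δp/p = √((1·δd/d)² + (-1·δq/q)²) = √(0.000576 + 0.00348) = 0.0637, so δp = 0.00301.
Q = p − c: δQ = √(δp² + δc²) = √(9.06e-06 + 3.17e-07) = 0.00306
Q = 0.0217, so δQ/Q = 0.00306/0.0217 = 0.141.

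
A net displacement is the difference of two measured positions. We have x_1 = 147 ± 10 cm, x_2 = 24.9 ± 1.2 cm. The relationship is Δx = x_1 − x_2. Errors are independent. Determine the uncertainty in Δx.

10.1 cm

For a sum/difference, combine absolute errors in quadrature:
  (δx_1)² = 100;  (δx_2)² = 1.44
δΔx = √(101) = 10.1 cm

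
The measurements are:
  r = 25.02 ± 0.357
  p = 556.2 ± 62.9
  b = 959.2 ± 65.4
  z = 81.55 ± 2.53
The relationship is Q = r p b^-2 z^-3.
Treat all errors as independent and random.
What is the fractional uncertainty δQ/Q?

0.201

Q is a product of powers, so relative uncertainties combine in quadrature:
  (1·δr/r)² = (1×0.0143)² = 0.000204;  (1·δp/p)² = (1×0.113)² = 0.0128;  (-2·δb/b)² = (-2×0.0682)² = 0.0186;  (-3·δz/z)² = (-3×0.0310)² = 0.00866
δQ/Q = √(0.0403) = 0.201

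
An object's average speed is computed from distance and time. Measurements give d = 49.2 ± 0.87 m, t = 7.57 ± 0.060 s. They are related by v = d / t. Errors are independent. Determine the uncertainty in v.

0.126 m/s

Since v is a product/quotient, work with relative uncertainties:
  (1·δd/d)² = (1×0.0177)² = 0.000313;  (-1·δt/t)² = (-1×0.00793)² = 6.28e-05
δv/v = √(0.000376) = 0.0194
v = 6.50 m/s, so δv = 0.0194 × 6.50 = 0.126 m/s.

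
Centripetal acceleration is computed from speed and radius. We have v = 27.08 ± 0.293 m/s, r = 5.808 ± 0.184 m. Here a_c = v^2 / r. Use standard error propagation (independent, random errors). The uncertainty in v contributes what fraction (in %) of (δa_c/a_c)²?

31.8%

(δa_c/a_c)² = (2·δv/v)² + (-1·δr/r)²
  v term: (2×0.0108)² = 0.000468
  r term: (-1×0.0317)² = 0.00100
Total = 0.00147. Share from v = 0.000468/0.00147 = 0.318.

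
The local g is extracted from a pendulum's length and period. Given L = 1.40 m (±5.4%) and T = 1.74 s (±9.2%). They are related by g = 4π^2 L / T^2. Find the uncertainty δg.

3.50 m/s^2

Each factor contributes (exponent × relative error)² to (δg/g)²:
  (1·δL/L)² = (1×0.0540)² = 0.00292;  (-2·δT/T)² = (-2×0.0920)² = 0.0339
δg/g = √(0.0368) = 0.192
g = 18.3 m/s^2, so δg = 0.192 × 18.3 = 3.50 m/s^2.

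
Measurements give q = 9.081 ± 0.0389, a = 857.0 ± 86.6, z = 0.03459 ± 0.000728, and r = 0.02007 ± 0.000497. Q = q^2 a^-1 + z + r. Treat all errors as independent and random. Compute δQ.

Let p = q^2·a^-1 = 0.09622. δp/p = √((2·δq/q)² + (-1·δa/a)²) = √(7.34e-05 + 0.0102) = 0.101, so δp = 0.00976.
Q = p + z + r: δQ = √(δp² + δz² + δr²) = √(9.52e-05 + 5.3e-07 + 2.47e-07) = 0.00980

0.00980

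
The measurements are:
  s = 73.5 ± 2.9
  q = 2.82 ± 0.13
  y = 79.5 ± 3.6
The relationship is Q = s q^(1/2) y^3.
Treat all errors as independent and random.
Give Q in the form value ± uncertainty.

Relative error in a monomial: (δQ/Q)² = Σ (nᵢ · δxᵢ/xᵢ)².
  (1·δs/s)² = (1×0.0395)² = 0.00156;  (½·δq/q)² = (0.5×0.0461)² = 0.000531;  (3·δy/y)² = (3×0.0453)² = 0.0185
δQ/Q = √(0.0205) = 0.143
Q = 6.2e+07, so δQ = 0.143 × 6.2e+07 = 8.89e+06.

(6.20 ± 0.889) × 10^7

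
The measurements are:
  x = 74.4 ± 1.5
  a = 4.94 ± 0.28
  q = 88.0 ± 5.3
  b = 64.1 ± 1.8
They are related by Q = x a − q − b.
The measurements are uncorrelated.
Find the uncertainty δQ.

Let p = x·a = 368. δp/p = √((1·δx/x)² + (1·δa/a)²) = √(0.000406 + 0.00321) = 0.0602, so δp = 22.1.
Q = p − q − b: δQ = √(δp² + δq² + δb²) = √(489 + 28.1 + 3.24) = 22.8

22.8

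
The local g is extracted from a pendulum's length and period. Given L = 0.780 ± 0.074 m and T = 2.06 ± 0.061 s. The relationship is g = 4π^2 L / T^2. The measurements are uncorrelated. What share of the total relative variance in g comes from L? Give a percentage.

72.0%

(δg/g)² = (1·δL/L)² + (-2·δT/T)²
  L term: (1×0.0949)² = 0.00900
  T term: (-2×0.0296)² = 0.00351
Total = 0.0125. Share from L = 0.00900/0.0125 = 0.720.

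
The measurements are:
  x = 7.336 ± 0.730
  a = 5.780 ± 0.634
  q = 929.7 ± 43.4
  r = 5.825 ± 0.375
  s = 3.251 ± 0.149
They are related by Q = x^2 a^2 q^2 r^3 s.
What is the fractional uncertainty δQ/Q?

0.369

Each factor contributes (exponent × relative error)² to (δQ/Q)²:
  (2·δx/x)² = (2×0.0995)² = 0.0396;  (2·δa/a)² = (2×0.110)² = 0.0481;  (2·δq/q)² = (2×0.0467)² = 0.00872;  (3·δr/r)² = (3×0.0644)² = 0.0373;  (1·δs/s)² = (1×0.0458)² = 0.00210
δQ/Q = √(0.136) = 0.369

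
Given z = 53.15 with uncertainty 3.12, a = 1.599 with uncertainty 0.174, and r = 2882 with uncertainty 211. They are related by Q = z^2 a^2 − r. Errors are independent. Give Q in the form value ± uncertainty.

Let p = z^2·a^2 = 7223. δp/p = √((2·δz/z)² + (2·δa/a)²) = √(0.0138 + 0.0474) = 0.247, so δp = 1790.
Q = p − r: δQ = √(δp² + δr²) = √(3.19e+06 + 44500) = 1800
Q = 4341.

4341 ± 1800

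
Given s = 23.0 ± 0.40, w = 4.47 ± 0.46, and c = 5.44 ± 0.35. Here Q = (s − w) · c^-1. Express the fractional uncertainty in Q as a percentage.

Let u = s − w = 18.5. δu = √(δs² + δw²) = √(0.160 + 0.212) = 0.610, so δu/u = 0.0329.
Q is then a monomial in u, c:
δQ/Q = √((δu/u)² + (-1·δc/c)²) = √(0.00108 + 0.00414) = 0.0723

7.23%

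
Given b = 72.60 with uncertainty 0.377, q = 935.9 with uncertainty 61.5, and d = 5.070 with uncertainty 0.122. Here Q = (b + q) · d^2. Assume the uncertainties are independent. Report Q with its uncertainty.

Let u = b + q = 1008. δu = √(δb² + δq²) = √(0.142 + 3780) = 61.5, so δu/u = 0.0610.
Q is then a monomial in u, d:
δQ/Q = √((δu/u)² + (2·δd/d)²) = √(0.00372 + 0.00232) = 0.0777
Q = 25920, so δQ = 0.0777 × 25920 = 2010.

25920 ± 2010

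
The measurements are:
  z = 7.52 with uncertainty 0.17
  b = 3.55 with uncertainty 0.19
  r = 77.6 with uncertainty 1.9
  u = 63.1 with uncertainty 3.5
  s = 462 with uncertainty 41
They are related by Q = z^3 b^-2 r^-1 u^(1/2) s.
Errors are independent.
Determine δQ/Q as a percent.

Q is a product of powers, so relative uncertainties combine in quadrature:
  (3·δz/z)² = (3×0.0226)² = 0.00460;  (-2·δb/b)² = (-2×0.0535)² = 0.0115;  (-1·δr/r)² = (-1×0.0245)² = 0.000599;  (½·δu/u)² = (0.5×0.0555)² = 0.000769;  (1·δs/s)² = (1×0.0887)² = 0.00788
δQ/Q = √(0.0253) = 0.159

15.9%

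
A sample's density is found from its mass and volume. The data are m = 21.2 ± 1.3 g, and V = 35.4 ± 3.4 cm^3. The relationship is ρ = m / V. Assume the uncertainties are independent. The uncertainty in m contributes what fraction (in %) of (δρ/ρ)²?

29.0%

(δρ/ρ)² = (1·δm/m)² + (-1·δV/V)²
  m term: (1×0.0613)² = 0.00376
  V term: (-1×0.0960)² = 0.00922
Total = 0.0130. Share from m = 0.00376/0.0130 = 0.290.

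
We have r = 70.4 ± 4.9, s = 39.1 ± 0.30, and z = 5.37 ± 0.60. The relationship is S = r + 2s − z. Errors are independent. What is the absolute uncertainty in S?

Absolute uncertainties add in quadrature for a linear combination:
  (δr)² = 24.0;  (2·δs)² = 0.360;  (δz)² = 0.360
δS = √(24.7) = 4.97

4.97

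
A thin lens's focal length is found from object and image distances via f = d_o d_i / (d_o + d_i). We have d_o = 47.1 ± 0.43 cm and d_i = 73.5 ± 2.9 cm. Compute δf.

∂f/∂d_o = (d_i/(d_o+d_i))² = 0.371;  ∂f/∂d_i = (d_o/(d_o+d_i))² = 0.153
δf = √((∂f/∂d_o · δd_o)² + (∂f/∂d_i · δd_i)²) = √(0.0255 + 0.196) = 0.470 cm

0.470 cm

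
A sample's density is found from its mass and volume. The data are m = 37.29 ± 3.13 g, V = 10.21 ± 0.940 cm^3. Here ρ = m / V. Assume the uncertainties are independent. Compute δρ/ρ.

0.125

Each factor contributes (exponent × relative error)² to (δρ/ρ)²:
  (1·δm/m)² = (1×0.0839)² = 0.00705;  (-1·δV/V)² = (-1×0.0921)² = 0.00848
δρ/ρ = √(0.0155) = 0.125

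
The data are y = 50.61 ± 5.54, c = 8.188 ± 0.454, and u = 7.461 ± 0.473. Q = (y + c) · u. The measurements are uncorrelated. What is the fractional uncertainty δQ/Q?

Let w = y + c = 58.80. δw = √(δy² + δc²) = √(30.7 + 0.206) = 5.56, so δw/w = 0.0945.
Q is then a monomial in w, u:
δQ/Q = √((δw/w)² + (1·δu/u)²) = √(0.00894 + 0.00402) = 0.114

0.114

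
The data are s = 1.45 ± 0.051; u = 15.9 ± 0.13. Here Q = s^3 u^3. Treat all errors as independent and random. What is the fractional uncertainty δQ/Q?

Relative error in a monomial: (δQ/Q)² = Σ (nᵢ · δxᵢ/xᵢ)².
  (3·δs/s)² = (3×0.0352)² = 0.0111;  (3·δu/u)² = (3×0.00818)² = 0.000602
δQ/Q = √(0.0117) = 0.108

0.108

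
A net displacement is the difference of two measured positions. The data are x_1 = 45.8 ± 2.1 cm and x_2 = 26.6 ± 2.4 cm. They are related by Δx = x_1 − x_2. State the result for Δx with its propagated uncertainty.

Sums and differences: (δΔx)² = Σ (cᵢ δxᵢ)².
  (δx_1)² = 4.41;  (δx_2)² = 5.76
δΔx = √(10.2) = 3.19 cm
Δx = 19.2 cm.

19.2 ± 3.19 cm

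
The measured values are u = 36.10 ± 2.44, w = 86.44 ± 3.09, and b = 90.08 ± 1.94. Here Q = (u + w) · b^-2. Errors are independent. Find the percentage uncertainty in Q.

5.37%

Let h = u + w = 122.5. δh = √(δu² + δw²) = √(5.95 + 9.55) = 3.94, so δh/h = 0.0321.
Q is then a monomial in h, b:
δQ/Q = √((δh/h)² + (-2·δb/b)²) = √(0.00103 + 0.00186) = 0.0537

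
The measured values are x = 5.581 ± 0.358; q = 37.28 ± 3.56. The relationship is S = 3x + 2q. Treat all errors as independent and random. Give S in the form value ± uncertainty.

S is a linear combination, so absolute uncertainties add in quadrature:
  (3·δx)² = 1.15;  (2·δq)² = 50.7
δS = √(51.8) = 7.20
S = 91.30.

91.30 ± 7.20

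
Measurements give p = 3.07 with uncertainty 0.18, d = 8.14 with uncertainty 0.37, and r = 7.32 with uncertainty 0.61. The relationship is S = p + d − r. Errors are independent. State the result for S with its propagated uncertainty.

S is a linear combination, so absolute uncertainties add in quadrature:
  (δp)² = 0.0324;  (δd)² = 0.137;  (δr)² = 0.372
δS = √(0.541) = 0.736
S = 3.89.

3.89 ± 0.736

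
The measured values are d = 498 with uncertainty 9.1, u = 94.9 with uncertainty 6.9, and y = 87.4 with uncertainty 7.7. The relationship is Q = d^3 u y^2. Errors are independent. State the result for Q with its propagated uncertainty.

For a monomial Q ∝ d^3, u, y^2, fractional errors add in quadrature:
  (3·δd/d)² = (3×0.0183)² = 0.00301;  (1·δu/u)² = (1×0.0727)² = 0.00529;  (2·δy/y)² = (2×0.0881)² = 0.0310
δQ/Q = √(0.0393) = 0.198
Q = 8.95e+13, so δQ = 0.198 × 8.95e+13 = 1.78e+13.

(8.95 ± 1.78) × 10^13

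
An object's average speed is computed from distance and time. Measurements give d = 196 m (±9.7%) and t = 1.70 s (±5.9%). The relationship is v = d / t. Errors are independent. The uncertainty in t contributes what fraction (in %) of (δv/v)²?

27.0%

(δv/v)² = (1·δd/d)² + (-1·δt/t)²
  d term: (1×0.0970)² = 0.00941
  t term: (-1×0.0590)² = 0.00348
Total = 0.0129. Share from t = 0.00348/0.0129 = 0.270.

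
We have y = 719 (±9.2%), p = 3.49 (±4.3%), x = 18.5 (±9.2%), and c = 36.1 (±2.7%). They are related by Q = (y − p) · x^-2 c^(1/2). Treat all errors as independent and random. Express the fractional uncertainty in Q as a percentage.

Let u = y − p = 716. δu = √(δy² + δp²) = √(4380 + 0.0225) = 66.1, so δu/u = 0.0924.
Q is then a monomial in u, x, c:
δQ/Q = √((δu/u)² + (-2·δx/x)² + (½·δc/c)²) = √(0.00855 + 0.0339 + 0.000182) = 0.206

20.6%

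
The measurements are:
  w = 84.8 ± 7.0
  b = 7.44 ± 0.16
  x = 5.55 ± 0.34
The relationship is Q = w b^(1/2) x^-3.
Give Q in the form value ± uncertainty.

1.35 ± 0.273

For a monomial Q ∝ w, b^(1/2), x^-3, fractional errors add in quadrature:
  (1·δw/w)² = (1×0.0825)² = 0.00681;  (½·δb/b)² = (0.5×0.0215)² = 0.000116;  (-3·δx/x)² = (-3×0.0613)² = 0.0338
δQ/Q = √(0.0407) = 0.202
Q = 1.35, so δQ = 0.202 × 1.35 = 0.273.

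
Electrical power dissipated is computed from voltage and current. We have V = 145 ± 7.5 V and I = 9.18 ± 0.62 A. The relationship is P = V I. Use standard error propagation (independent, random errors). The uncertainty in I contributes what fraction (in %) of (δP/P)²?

63.0%

(δP/P)² = (1·δV/V)² + (1·δI/I)²
  V term: (1×0.0517)² = 0.00268
  I term: (1×0.0675)² = 0.00456
Total = 0.00724. Share from I = 0.00456/0.00724 = 0.630.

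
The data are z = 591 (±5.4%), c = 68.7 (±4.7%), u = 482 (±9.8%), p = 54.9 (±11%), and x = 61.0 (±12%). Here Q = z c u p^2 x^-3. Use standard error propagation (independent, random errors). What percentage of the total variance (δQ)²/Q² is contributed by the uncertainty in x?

(δQ/Q)² = (1·δz/z)² + (1·δc/c)² + (1·δu/u)² + (2·δp/p)² + (-3·δx/x)²
  z term: (1×0.0540)² = 0.00292
  c term: (1×0.0470)² = 0.00221
  u term: (1×0.0980)² = 0.00960
  p term: (2×0.110)² = 0.0484
  x term: (-3×0.120)² = 0.130
Total = 0.193. Share from x = 0.130/0.193 = 0.672.

67.2%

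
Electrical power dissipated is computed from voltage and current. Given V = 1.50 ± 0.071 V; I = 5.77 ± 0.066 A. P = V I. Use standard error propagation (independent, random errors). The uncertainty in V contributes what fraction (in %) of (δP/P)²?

(δP/P)² = (1·δV/V)² + (1·δI/I)²
  V term: (1×0.0473)² = 0.00224
  I term: (1×0.0114)² = 0.000131
Total = 0.00237. Share from V = 0.00224/0.00237 = 0.945.

94.5%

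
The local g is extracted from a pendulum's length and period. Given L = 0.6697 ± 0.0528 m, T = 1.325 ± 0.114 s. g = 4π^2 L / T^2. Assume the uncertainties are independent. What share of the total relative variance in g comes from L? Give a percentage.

17.4%

(δg/g)² = (1·δL/L)² + (-2·δT/T)²
  L term: (1×0.0788)² = 0.00622
  T term: (-2×0.0860)² = 0.0296
Total = 0.0358. Share from L = 0.00622/0.0358 = 0.174.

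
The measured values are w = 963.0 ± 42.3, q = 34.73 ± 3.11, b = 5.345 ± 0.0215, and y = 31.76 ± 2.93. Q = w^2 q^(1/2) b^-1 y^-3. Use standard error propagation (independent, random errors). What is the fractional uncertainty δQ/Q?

0.294

Each factor contributes (exponent × relative error)² to (δQ/Q)²:
  (2·δw/w)² = (2×0.0439)² = 0.00772;  (½·δq/q)² = (0.5×0.0895)² = 0.00200;  (-1·δb/b)² = (-1×0.00402)² = 1.62e-05;  (-3·δy/y)² = (-3×0.0923)² = 0.0766
δQ/Q = √(0.0863) = 0.294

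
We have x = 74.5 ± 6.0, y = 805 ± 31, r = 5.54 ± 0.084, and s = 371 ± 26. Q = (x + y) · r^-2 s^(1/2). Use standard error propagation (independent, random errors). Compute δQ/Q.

0.0586

Let u = x + y = 880. δu = √(δx² + δy²) = √(36.0 + 961) = 31.6, so δu/u = 0.0359.
Q is then a monomial in u, r, s:
δQ/Q = √((δu/u)² + (-2·δr/r)² + (½·δs/s)²) = √(0.00129 + 0.000920 + 0.00123) = 0.0586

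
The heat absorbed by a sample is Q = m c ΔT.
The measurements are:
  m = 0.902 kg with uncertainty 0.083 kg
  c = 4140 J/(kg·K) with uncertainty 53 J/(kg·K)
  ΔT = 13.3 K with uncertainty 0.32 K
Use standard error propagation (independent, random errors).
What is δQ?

Each factor contributes (exponent × relative error)² to (δQ/Q)²:
  (1·δm/m)² = (1×0.0920)² = 0.00847;  (1·δc/c)² = (1×0.0128)² = 0.000164;  (1·δΔT/ΔT)² = (1×0.0241)² = 0.000579
δQ/Q = √(0.00921) = 0.0960
Q = 49700 J, so δQ = 0.0960 × 49700 = 4770 J.

4770 J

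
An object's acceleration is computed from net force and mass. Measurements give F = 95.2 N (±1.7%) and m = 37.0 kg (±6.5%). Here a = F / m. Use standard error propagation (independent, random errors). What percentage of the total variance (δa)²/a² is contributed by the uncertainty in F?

(δa/a)² = (1·δF/F)² + (-1·δm/m)²
  F term: (1×0.0170)² = 0.000289
  m term: (-1×0.0650)² = 0.00423
Total = 0.00451. Share from F = 0.000289/0.00451 = 0.0640.

6.40%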